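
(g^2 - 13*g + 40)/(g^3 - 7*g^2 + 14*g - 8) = (g^2 - 13*g + 40)/(g^3 - 7*g^2 + 14*g - 8)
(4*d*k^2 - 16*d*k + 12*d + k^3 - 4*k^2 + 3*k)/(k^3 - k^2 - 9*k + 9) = (4*d + k)/(k + 3)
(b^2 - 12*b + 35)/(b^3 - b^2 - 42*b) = (b - 5)/(b*(b + 6))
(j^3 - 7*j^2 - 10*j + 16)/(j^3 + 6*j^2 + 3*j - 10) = (j - 8)/(j + 5)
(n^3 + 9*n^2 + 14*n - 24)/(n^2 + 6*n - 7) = (n^2 + 10*n + 24)/(n + 7)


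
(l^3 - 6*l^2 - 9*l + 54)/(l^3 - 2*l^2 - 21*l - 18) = (l - 3)/(l + 1)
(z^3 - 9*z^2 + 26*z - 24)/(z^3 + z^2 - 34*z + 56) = (z - 3)/(z + 7)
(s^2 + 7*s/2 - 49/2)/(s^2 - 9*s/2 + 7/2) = (s + 7)/(s - 1)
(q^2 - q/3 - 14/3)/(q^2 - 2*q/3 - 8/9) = 3*(-3*q^2 + q + 14)/(-9*q^2 + 6*q + 8)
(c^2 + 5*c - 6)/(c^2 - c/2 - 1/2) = 2*(c + 6)/(2*c + 1)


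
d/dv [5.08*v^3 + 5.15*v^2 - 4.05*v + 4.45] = 15.24*v^2 + 10.3*v - 4.05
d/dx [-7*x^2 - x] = -14*x - 1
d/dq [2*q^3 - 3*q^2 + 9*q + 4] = 6*q^2 - 6*q + 9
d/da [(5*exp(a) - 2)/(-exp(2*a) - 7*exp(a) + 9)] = (5*exp(2*a) - 4*exp(a) + 31)*exp(a)/(exp(4*a) + 14*exp(3*a) + 31*exp(2*a) - 126*exp(a) + 81)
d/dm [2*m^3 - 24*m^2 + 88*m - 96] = 6*m^2 - 48*m + 88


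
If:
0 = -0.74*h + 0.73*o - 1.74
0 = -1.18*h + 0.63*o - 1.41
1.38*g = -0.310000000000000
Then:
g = -0.22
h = 0.17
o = 2.56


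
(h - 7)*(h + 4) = h^2 - 3*h - 28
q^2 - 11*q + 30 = (q - 6)*(q - 5)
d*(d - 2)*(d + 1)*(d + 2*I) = d^4 - d^3 + 2*I*d^3 - 2*d^2 - 2*I*d^2 - 4*I*d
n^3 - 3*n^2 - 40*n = n*(n - 8)*(n + 5)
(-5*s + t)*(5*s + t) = -25*s^2 + t^2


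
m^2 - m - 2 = (m - 2)*(m + 1)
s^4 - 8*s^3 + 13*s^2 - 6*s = s*(s - 6)*(s - 1)^2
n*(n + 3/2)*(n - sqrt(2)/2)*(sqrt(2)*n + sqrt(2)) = sqrt(2)*n^4 - n^3 + 5*sqrt(2)*n^3/2 - 5*n^2/2 + 3*sqrt(2)*n^2/2 - 3*n/2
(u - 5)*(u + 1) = u^2 - 4*u - 5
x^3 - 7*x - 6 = (x - 3)*(x + 1)*(x + 2)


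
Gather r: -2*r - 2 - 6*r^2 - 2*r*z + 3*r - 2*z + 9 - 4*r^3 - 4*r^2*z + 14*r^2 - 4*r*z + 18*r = -4*r^3 + r^2*(8 - 4*z) + r*(19 - 6*z) - 2*z + 7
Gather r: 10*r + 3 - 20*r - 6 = -10*r - 3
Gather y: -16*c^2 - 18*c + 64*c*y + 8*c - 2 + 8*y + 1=-16*c^2 - 10*c + y*(64*c + 8) - 1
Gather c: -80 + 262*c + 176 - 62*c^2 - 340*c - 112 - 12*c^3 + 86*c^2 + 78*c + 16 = -12*c^3 + 24*c^2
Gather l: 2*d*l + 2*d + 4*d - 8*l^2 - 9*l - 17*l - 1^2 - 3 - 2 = 6*d - 8*l^2 + l*(2*d - 26) - 6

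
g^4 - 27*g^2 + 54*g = g*(g - 3)^2*(g + 6)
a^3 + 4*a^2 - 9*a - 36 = (a - 3)*(a + 3)*(a + 4)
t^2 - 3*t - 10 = (t - 5)*(t + 2)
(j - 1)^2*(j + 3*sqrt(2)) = j^3 - 2*j^2 + 3*sqrt(2)*j^2 - 6*sqrt(2)*j + j + 3*sqrt(2)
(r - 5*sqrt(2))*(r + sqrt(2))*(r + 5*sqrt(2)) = r^3 + sqrt(2)*r^2 - 50*r - 50*sqrt(2)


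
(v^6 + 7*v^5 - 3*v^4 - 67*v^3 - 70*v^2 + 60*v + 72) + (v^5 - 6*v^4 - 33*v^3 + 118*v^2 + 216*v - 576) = v^6 + 8*v^5 - 9*v^4 - 100*v^3 + 48*v^2 + 276*v - 504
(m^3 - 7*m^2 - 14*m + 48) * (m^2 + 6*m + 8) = m^5 - m^4 - 48*m^3 - 92*m^2 + 176*m + 384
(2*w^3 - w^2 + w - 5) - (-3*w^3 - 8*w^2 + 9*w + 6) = 5*w^3 + 7*w^2 - 8*w - 11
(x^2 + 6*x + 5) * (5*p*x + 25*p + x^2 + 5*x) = 5*p*x^3 + 55*p*x^2 + 175*p*x + 125*p + x^4 + 11*x^3 + 35*x^2 + 25*x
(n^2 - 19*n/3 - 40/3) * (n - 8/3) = n^3 - 9*n^2 + 32*n/9 + 320/9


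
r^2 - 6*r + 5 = (r - 5)*(r - 1)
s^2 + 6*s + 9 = (s + 3)^2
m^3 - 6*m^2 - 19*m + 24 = (m - 8)*(m - 1)*(m + 3)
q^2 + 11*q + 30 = (q + 5)*(q + 6)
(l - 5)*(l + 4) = l^2 - l - 20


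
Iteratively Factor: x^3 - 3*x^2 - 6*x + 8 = (x + 2)*(x^2 - 5*x + 4) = (x - 1)*(x + 2)*(x - 4)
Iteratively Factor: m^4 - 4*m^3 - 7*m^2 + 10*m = (m + 2)*(m^3 - 6*m^2 + 5*m) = (m - 5)*(m + 2)*(m^2 - m) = m*(m - 5)*(m + 2)*(m - 1)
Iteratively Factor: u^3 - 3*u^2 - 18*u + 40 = (u - 5)*(u^2 + 2*u - 8) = (u - 5)*(u + 4)*(u - 2)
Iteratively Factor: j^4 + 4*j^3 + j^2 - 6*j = (j + 3)*(j^3 + j^2 - 2*j) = (j + 2)*(j + 3)*(j^2 - j) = (j - 1)*(j + 2)*(j + 3)*(j)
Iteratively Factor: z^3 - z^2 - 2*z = (z - 2)*(z^2 + z) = z*(z - 2)*(z + 1)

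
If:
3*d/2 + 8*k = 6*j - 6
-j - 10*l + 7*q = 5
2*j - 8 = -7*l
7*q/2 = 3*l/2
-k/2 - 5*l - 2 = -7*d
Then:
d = -1424/1589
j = 13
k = 14568/1589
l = -18/7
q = -54/49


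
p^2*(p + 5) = p^3 + 5*p^2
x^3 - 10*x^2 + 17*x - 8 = (x - 8)*(x - 1)^2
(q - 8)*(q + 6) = q^2 - 2*q - 48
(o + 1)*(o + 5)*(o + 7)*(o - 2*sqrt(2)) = o^4 - 2*sqrt(2)*o^3 + 13*o^3 - 26*sqrt(2)*o^2 + 47*o^2 - 94*sqrt(2)*o + 35*o - 70*sqrt(2)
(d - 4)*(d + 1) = d^2 - 3*d - 4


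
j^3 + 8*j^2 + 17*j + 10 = (j + 1)*(j + 2)*(j + 5)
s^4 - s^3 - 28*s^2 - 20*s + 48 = (s - 6)*(s - 1)*(s + 2)*(s + 4)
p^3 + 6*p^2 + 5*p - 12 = (p - 1)*(p + 3)*(p + 4)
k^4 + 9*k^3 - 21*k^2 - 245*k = k*(k - 5)*(k + 7)^2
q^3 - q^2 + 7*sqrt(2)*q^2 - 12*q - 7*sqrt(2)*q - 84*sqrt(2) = (q - 4)*(q + 3)*(q + 7*sqrt(2))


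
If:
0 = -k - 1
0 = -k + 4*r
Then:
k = -1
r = -1/4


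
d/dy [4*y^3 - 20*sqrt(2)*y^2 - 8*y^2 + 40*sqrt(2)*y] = 12*y^2 - 40*sqrt(2)*y - 16*y + 40*sqrt(2)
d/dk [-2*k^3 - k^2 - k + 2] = -6*k^2 - 2*k - 1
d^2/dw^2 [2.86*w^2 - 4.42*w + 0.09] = 5.72000000000000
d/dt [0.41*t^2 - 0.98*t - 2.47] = 0.82*t - 0.98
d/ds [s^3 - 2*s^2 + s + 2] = 3*s^2 - 4*s + 1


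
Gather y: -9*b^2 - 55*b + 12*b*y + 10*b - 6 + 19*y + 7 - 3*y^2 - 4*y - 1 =-9*b^2 - 45*b - 3*y^2 + y*(12*b + 15)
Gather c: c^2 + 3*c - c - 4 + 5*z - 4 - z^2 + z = c^2 + 2*c - z^2 + 6*z - 8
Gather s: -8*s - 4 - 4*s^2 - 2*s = -4*s^2 - 10*s - 4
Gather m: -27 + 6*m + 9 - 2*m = 4*m - 18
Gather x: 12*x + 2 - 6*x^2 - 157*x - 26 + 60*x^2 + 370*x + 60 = 54*x^2 + 225*x + 36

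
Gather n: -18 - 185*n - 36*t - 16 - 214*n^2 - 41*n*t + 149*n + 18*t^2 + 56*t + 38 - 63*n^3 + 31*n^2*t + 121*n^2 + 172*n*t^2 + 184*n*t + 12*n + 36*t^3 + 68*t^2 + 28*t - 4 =-63*n^3 + n^2*(31*t - 93) + n*(172*t^2 + 143*t - 24) + 36*t^3 + 86*t^2 + 48*t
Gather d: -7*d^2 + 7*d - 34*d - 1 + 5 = -7*d^2 - 27*d + 4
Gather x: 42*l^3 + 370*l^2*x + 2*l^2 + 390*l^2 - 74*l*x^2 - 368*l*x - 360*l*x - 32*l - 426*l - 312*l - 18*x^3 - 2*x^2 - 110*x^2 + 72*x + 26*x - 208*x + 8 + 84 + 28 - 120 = 42*l^3 + 392*l^2 - 770*l - 18*x^3 + x^2*(-74*l - 112) + x*(370*l^2 - 728*l - 110)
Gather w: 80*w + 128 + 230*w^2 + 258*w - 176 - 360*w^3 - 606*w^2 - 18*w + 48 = -360*w^3 - 376*w^2 + 320*w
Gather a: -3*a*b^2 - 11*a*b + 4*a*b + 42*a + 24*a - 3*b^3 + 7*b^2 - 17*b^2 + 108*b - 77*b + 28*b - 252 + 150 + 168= a*(-3*b^2 - 7*b + 66) - 3*b^3 - 10*b^2 + 59*b + 66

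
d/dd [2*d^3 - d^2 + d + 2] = 6*d^2 - 2*d + 1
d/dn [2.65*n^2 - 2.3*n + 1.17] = 5.3*n - 2.3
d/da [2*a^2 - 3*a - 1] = 4*a - 3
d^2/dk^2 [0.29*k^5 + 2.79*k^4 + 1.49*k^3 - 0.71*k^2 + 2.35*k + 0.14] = 5.8*k^3 + 33.48*k^2 + 8.94*k - 1.42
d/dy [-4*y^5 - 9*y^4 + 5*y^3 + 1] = y^2*(-20*y^2 - 36*y + 15)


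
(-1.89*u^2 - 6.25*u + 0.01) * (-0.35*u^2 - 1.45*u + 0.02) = 0.6615*u^4 + 4.928*u^3 + 9.0212*u^2 - 0.1395*u + 0.0002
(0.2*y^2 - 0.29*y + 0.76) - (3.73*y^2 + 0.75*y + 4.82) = -3.53*y^2 - 1.04*y - 4.06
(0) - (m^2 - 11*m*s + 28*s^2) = -m^2 + 11*m*s - 28*s^2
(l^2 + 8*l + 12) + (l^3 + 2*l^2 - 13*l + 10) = l^3 + 3*l^2 - 5*l + 22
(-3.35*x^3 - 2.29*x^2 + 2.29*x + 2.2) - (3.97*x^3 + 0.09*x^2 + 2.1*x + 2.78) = -7.32*x^3 - 2.38*x^2 + 0.19*x - 0.58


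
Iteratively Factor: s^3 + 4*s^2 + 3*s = (s + 3)*(s^2 + s) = (s + 1)*(s + 3)*(s)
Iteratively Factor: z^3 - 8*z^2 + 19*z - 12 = (z - 4)*(z^2 - 4*z + 3) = (z - 4)*(z - 3)*(z - 1)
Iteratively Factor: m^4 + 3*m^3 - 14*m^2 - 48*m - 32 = (m + 2)*(m^3 + m^2 - 16*m - 16) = (m + 2)*(m + 4)*(m^2 - 3*m - 4) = (m - 4)*(m + 2)*(m + 4)*(m + 1)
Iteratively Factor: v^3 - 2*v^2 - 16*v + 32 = (v - 4)*(v^2 + 2*v - 8) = (v - 4)*(v - 2)*(v + 4)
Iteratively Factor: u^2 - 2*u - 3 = (u - 3)*(u + 1)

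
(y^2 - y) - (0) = y^2 - y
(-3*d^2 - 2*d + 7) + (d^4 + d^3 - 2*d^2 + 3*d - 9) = d^4 + d^3 - 5*d^2 + d - 2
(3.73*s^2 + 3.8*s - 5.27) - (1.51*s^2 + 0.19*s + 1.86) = 2.22*s^2 + 3.61*s - 7.13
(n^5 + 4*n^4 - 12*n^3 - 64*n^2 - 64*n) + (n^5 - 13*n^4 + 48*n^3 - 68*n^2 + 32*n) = 2*n^5 - 9*n^4 + 36*n^3 - 132*n^2 - 32*n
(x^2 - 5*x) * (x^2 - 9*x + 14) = x^4 - 14*x^3 + 59*x^2 - 70*x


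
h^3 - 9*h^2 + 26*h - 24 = (h - 4)*(h - 3)*(h - 2)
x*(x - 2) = x^2 - 2*x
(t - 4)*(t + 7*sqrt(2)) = t^2 - 4*t + 7*sqrt(2)*t - 28*sqrt(2)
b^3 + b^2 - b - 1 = (b - 1)*(b + 1)^2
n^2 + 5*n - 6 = (n - 1)*(n + 6)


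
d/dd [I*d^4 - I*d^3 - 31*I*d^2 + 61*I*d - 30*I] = I*(4*d^3 - 3*d^2 - 62*d + 61)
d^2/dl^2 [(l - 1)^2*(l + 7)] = 6*l + 10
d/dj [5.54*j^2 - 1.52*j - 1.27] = 11.08*j - 1.52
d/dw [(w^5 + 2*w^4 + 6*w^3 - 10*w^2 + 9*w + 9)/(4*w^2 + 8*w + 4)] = (3*w^5 + 9*w^4 + 14*w^3 + 18*w^2 - 29*w - 9)/(4*(w^3 + 3*w^2 + 3*w + 1))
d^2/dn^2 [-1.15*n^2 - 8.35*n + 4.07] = -2.30000000000000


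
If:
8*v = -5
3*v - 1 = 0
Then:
No Solution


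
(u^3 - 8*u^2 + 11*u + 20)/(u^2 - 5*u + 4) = (u^2 - 4*u - 5)/(u - 1)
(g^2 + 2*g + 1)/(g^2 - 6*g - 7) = (g + 1)/(g - 7)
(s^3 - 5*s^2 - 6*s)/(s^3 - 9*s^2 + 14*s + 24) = s/(s - 4)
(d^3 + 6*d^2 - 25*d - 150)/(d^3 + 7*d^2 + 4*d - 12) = (d^2 - 25)/(d^2 + d - 2)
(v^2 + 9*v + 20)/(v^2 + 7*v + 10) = (v + 4)/(v + 2)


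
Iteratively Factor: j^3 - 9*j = (j - 3)*(j^2 + 3*j) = j*(j - 3)*(j + 3)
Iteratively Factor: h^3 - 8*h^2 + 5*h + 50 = (h + 2)*(h^2 - 10*h + 25) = (h - 5)*(h + 2)*(h - 5)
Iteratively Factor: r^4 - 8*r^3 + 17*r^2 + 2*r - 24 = (r - 2)*(r^3 - 6*r^2 + 5*r + 12) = (r - 4)*(r - 2)*(r^2 - 2*r - 3) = (r - 4)*(r - 2)*(r + 1)*(r - 3)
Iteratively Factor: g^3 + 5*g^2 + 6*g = (g + 3)*(g^2 + 2*g) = g*(g + 3)*(g + 2)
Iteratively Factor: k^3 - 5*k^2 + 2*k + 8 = (k + 1)*(k^2 - 6*k + 8) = (k - 2)*(k + 1)*(k - 4)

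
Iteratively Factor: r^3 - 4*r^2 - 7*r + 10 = (r + 2)*(r^2 - 6*r + 5) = (r - 5)*(r + 2)*(r - 1)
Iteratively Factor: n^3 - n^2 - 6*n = (n)*(n^2 - n - 6) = n*(n + 2)*(n - 3)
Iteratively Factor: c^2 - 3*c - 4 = (c + 1)*(c - 4)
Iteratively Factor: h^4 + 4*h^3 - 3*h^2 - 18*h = (h + 3)*(h^3 + h^2 - 6*h) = (h - 2)*(h + 3)*(h^2 + 3*h) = (h - 2)*(h + 3)^2*(h)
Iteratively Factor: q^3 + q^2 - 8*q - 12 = (q - 3)*(q^2 + 4*q + 4) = (q - 3)*(q + 2)*(q + 2)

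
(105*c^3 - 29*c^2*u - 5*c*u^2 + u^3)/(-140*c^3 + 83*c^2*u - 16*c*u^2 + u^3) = (-15*c^2 + 2*c*u + u^2)/(20*c^2 - 9*c*u + u^2)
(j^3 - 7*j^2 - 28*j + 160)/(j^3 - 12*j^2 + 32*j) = (j + 5)/j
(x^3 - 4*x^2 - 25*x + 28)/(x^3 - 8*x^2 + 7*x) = (x + 4)/x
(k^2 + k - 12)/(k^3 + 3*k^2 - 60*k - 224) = (k - 3)/(k^2 - k - 56)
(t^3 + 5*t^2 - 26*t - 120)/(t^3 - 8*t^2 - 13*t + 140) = (t + 6)/(t - 7)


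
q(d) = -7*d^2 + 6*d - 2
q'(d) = 6 - 14*d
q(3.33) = -59.64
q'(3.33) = -40.62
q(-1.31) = -21.87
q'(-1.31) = 24.34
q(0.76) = -1.48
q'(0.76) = -4.64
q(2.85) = -41.76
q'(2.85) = -33.90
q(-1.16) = -18.38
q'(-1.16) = 22.24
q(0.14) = -1.30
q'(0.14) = 4.04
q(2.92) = -44.16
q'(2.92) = -34.88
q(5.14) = -156.10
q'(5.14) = -65.96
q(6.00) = -218.00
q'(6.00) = -78.00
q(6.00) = -218.00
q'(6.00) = -78.00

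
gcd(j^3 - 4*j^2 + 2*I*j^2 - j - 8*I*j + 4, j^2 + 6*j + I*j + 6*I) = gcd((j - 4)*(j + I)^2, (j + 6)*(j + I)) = j + I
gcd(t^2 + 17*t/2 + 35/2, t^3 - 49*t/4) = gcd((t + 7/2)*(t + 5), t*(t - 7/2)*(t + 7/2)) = t + 7/2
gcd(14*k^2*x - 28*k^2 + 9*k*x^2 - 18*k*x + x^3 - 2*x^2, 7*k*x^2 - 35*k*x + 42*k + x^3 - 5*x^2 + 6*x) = 7*k*x - 14*k + x^2 - 2*x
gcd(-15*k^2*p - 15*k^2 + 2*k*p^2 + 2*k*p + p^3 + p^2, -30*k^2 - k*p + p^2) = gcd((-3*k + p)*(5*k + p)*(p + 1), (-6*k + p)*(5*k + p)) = 5*k + p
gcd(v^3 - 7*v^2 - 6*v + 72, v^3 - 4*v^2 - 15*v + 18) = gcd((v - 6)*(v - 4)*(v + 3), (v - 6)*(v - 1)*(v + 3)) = v^2 - 3*v - 18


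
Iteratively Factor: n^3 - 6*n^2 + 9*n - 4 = (n - 1)*(n^2 - 5*n + 4) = (n - 1)^2*(n - 4)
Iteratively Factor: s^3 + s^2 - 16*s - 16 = (s - 4)*(s^2 + 5*s + 4) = (s - 4)*(s + 4)*(s + 1)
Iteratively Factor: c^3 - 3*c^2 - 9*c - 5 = (c + 1)*(c^2 - 4*c - 5) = (c - 5)*(c + 1)*(c + 1)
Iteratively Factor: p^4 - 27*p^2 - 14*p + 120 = (p + 3)*(p^3 - 3*p^2 - 18*p + 40) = (p - 2)*(p + 3)*(p^2 - p - 20) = (p - 5)*(p - 2)*(p + 3)*(p + 4)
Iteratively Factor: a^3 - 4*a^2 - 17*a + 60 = (a - 3)*(a^2 - a - 20) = (a - 3)*(a + 4)*(a - 5)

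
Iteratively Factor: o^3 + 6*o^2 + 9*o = (o + 3)*(o^2 + 3*o) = o*(o + 3)*(o + 3)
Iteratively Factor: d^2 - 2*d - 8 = (d + 2)*(d - 4)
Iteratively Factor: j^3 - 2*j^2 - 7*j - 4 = (j + 1)*(j^2 - 3*j - 4) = (j - 4)*(j + 1)*(j + 1)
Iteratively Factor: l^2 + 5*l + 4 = (l + 4)*(l + 1)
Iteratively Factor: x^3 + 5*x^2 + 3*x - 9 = (x - 1)*(x^2 + 6*x + 9) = (x - 1)*(x + 3)*(x + 3)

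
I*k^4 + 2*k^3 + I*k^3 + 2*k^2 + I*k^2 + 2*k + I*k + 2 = (k + 1)*(k - 2*I)*(k + I)*(I*k + 1)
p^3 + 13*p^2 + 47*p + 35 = (p + 1)*(p + 5)*(p + 7)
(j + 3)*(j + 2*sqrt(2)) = j^2 + 2*sqrt(2)*j + 3*j + 6*sqrt(2)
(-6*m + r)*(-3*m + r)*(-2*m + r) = -36*m^3 + 36*m^2*r - 11*m*r^2 + r^3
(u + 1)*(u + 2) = u^2 + 3*u + 2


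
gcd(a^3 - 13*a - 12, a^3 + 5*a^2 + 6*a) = a + 3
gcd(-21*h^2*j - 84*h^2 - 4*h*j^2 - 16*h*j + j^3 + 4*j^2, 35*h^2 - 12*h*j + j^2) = 7*h - j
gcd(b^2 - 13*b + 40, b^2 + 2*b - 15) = 1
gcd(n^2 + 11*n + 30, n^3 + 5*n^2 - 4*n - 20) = n + 5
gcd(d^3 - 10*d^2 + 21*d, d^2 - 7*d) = d^2 - 7*d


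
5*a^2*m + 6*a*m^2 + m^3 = m*(a + m)*(5*a + m)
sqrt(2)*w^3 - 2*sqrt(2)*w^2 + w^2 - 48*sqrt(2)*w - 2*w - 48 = (w - 8)*(w + 6)*(sqrt(2)*w + 1)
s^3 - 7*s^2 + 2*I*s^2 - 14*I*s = s*(s - 7)*(s + 2*I)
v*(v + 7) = v^2 + 7*v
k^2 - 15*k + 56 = (k - 8)*(k - 7)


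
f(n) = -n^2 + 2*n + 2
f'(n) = 2 - 2*n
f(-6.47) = -52.80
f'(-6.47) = 14.94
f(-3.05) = -13.40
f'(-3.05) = 8.10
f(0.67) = 2.89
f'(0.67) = 0.66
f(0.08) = 2.15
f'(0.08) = 1.84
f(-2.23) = -7.43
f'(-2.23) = 6.46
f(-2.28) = -7.76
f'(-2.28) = 6.56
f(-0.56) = 0.57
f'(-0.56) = 3.12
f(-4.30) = -25.09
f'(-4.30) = 10.60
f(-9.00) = -97.00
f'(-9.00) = 20.00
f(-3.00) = -13.00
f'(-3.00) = 8.00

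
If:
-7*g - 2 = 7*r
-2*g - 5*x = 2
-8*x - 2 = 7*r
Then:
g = -16/51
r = 10/357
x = -14/51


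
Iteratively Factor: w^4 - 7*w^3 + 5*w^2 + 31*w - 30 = (w - 5)*(w^3 - 2*w^2 - 5*w + 6) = (w - 5)*(w - 1)*(w^2 - w - 6) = (w - 5)*(w - 1)*(w + 2)*(w - 3)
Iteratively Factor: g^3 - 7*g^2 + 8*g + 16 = (g - 4)*(g^2 - 3*g - 4) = (g - 4)^2*(g + 1)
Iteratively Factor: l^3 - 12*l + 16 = (l - 2)*(l^2 + 2*l - 8) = (l - 2)*(l + 4)*(l - 2)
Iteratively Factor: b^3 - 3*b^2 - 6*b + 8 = (b - 1)*(b^2 - 2*b - 8) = (b - 1)*(b + 2)*(b - 4)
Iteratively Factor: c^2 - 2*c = (c)*(c - 2)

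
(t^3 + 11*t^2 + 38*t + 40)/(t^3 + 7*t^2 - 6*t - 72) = (t^2 + 7*t + 10)/(t^2 + 3*t - 18)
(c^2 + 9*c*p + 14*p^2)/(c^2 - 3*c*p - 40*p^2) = (-c^2 - 9*c*p - 14*p^2)/(-c^2 + 3*c*p + 40*p^2)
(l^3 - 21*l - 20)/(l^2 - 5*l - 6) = (l^2 - l - 20)/(l - 6)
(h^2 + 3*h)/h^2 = (h + 3)/h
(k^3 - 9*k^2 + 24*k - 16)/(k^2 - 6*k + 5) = (k^2 - 8*k + 16)/(k - 5)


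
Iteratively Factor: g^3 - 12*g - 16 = (g + 2)*(g^2 - 2*g - 8) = (g + 2)^2*(g - 4)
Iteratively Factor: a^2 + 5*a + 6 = (a + 3)*(a + 2)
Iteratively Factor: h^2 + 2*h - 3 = (h + 3)*(h - 1)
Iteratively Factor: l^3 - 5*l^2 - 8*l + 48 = (l - 4)*(l^2 - l - 12) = (l - 4)*(l + 3)*(l - 4)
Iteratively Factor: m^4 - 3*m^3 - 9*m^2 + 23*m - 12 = (m - 4)*(m^3 + m^2 - 5*m + 3) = (m - 4)*(m + 3)*(m^2 - 2*m + 1) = (m - 4)*(m - 1)*(m + 3)*(m - 1)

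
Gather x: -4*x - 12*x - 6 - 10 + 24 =8 - 16*x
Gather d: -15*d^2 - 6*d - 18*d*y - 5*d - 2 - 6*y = -15*d^2 + d*(-18*y - 11) - 6*y - 2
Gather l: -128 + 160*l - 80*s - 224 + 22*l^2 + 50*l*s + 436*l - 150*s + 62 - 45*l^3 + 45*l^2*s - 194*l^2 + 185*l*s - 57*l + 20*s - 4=-45*l^3 + l^2*(45*s - 172) + l*(235*s + 539) - 210*s - 294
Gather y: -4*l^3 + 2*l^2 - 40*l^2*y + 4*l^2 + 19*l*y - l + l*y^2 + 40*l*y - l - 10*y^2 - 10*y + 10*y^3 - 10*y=-4*l^3 + 6*l^2 - 2*l + 10*y^3 + y^2*(l - 10) + y*(-40*l^2 + 59*l - 20)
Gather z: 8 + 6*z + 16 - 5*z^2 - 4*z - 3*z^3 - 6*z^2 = -3*z^3 - 11*z^2 + 2*z + 24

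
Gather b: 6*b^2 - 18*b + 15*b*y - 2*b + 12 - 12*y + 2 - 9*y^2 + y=6*b^2 + b*(15*y - 20) - 9*y^2 - 11*y + 14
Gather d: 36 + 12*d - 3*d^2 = -3*d^2 + 12*d + 36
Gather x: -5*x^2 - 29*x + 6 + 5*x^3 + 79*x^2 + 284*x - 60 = 5*x^3 + 74*x^2 + 255*x - 54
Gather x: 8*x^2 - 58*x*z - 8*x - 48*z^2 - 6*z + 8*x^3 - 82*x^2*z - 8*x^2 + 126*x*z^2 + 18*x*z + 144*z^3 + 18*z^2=8*x^3 - 82*x^2*z + x*(126*z^2 - 40*z - 8) + 144*z^3 - 30*z^2 - 6*z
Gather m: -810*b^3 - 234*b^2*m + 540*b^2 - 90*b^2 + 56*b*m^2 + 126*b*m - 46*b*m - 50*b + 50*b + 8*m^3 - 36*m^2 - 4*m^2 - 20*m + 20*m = -810*b^3 + 450*b^2 + 8*m^3 + m^2*(56*b - 40) + m*(-234*b^2 + 80*b)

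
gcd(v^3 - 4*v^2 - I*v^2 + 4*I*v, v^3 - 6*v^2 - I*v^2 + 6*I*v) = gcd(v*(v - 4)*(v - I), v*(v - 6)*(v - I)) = v^2 - I*v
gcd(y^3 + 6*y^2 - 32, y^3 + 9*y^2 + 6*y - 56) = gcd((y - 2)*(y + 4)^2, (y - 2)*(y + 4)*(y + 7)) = y^2 + 2*y - 8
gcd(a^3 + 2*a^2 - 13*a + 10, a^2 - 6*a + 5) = a - 1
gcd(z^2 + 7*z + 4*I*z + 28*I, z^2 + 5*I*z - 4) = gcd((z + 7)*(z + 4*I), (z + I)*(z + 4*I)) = z + 4*I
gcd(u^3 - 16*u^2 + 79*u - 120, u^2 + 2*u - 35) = u - 5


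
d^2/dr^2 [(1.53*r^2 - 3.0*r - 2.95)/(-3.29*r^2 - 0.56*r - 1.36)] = (70.582344*r^3 + 232.661562*r^2 - 47.92872*r - 34.778096)/(35.611289*r^6 + 18.184488*r^5 + 47.25756*r^4 + 15.2096*r^3 + 19.53504*r^2 + 3.107328*r + 2.515456)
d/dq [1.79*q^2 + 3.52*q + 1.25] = 3.58*q + 3.52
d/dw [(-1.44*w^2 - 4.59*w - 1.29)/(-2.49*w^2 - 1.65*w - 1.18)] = (-9.0531*w^2 - 3.0258*w + 3.2877)/(6.2001*w^4 + 8.217*w^3 + 8.5989*w^2 + 3.894*w + 1.3924)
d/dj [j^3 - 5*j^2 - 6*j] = 3*j^2 - 10*j - 6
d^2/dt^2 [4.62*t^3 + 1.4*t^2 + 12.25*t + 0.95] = 27.72*t + 2.8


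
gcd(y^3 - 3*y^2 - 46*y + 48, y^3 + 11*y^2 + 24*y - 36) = y^2 + 5*y - 6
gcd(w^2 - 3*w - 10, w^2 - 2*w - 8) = w + 2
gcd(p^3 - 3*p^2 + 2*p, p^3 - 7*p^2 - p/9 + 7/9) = 1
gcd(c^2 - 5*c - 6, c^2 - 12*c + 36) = c - 6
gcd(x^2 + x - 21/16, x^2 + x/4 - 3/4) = x - 3/4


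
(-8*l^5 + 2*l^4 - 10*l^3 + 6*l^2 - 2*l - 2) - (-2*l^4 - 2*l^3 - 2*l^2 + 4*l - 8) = -8*l^5 + 4*l^4 - 8*l^3 + 8*l^2 - 6*l + 6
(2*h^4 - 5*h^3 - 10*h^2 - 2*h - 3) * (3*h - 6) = 6*h^5 - 27*h^4 + 54*h^2 + 3*h + 18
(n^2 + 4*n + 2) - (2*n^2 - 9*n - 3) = -n^2 + 13*n + 5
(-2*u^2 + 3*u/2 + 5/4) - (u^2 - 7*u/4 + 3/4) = -3*u^2 + 13*u/4 + 1/2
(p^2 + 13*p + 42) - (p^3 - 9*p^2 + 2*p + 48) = -p^3 + 10*p^2 + 11*p - 6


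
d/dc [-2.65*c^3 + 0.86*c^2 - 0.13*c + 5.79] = -7.95*c^2 + 1.72*c - 0.13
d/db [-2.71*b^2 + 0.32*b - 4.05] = 0.32 - 5.42*b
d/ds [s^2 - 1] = 2*s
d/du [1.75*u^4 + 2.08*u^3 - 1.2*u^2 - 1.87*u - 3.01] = 7.0*u^3 + 6.24*u^2 - 2.4*u - 1.87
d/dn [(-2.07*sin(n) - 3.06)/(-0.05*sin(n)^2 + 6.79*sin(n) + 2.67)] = (-0.1035*sin(n)^2 - 0.306000000000001*sin(n) + 15.2505)*cos(n)/(0.0025*sin(n)^4 - 0.679*sin(n)^3 + 45.8371*sin(n)^2 + 36.2586*sin(n) + 7.1289)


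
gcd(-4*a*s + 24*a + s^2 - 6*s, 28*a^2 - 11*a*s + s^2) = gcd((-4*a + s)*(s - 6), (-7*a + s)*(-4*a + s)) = -4*a + s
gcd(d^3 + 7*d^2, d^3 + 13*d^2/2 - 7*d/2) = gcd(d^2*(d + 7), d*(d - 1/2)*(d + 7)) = d^2 + 7*d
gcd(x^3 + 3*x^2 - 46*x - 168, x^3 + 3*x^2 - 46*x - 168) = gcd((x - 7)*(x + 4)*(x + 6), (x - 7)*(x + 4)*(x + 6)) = x^3 + 3*x^2 - 46*x - 168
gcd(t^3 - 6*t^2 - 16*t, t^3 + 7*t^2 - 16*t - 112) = 1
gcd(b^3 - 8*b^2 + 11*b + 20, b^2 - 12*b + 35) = b - 5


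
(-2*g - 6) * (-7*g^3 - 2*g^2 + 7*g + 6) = 14*g^4 + 46*g^3 - 2*g^2 - 54*g - 36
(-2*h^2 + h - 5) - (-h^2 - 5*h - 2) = -h^2 + 6*h - 3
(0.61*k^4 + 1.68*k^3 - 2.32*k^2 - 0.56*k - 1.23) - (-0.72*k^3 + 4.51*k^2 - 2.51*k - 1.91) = 0.61*k^4 + 2.4*k^3 - 6.83*k^2 + 1.95*k + 0.68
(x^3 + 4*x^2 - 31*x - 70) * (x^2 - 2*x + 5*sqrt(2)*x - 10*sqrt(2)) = x^5 + 2*x^4 + 5*sqrt(2)*x^4 - 39*x^3 + 10*sqrt(2)*x^3 - 195*sqrt(2)*x^2 - 8*x^2 - 40*sqrt(2)*x + 140*x + 700*sqrt(2)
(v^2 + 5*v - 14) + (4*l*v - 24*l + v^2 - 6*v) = 4*l*v - 24*l + 2*v^2 - v - 14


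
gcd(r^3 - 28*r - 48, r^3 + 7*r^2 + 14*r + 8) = r^2 + 6*r + 8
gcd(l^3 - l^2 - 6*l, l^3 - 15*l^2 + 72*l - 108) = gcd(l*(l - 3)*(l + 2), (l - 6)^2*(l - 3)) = l - 3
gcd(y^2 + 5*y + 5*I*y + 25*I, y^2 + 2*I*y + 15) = y + 5*I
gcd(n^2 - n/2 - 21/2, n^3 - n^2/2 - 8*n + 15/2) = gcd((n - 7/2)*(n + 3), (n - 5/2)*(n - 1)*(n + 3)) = n + 3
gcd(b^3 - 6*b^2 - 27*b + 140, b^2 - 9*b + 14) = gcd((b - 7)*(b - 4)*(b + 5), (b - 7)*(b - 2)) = b - 7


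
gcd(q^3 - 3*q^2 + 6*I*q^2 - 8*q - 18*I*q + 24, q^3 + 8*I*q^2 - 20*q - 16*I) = q^2 + 6*I*q - 8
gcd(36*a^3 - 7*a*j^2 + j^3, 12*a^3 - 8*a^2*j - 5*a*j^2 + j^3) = 12*a^2 + 4*a*j - j^2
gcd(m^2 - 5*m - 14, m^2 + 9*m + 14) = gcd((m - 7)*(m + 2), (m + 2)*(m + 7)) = m + 2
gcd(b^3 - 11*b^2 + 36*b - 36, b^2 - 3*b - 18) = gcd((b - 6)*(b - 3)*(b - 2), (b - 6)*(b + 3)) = b - 6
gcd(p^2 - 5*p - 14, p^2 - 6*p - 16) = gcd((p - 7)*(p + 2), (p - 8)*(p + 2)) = p + 2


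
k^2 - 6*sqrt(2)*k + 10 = (k - 5*sqrt(2))*(k - sqrt(2))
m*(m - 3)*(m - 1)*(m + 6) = m^4 + 2*m^3 - 21*m^2 + 18*m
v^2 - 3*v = v*(v - 3)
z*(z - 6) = z^2 - 6*z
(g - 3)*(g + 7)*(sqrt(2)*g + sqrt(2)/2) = sqrt(2)*g^3 + 9*sqrt(2)*g^2/2 - 19*sqrt(2)*g - 21*sqrt(2)/2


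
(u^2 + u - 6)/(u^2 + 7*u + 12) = (u - 2)/(u + 4)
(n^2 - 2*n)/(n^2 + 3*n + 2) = n*(n - 2)/(n^2 + 3*n + 2)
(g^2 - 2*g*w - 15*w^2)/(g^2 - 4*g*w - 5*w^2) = (g + 3*w)/(g + w)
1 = 1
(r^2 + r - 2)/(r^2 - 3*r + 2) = (r + 2)/(r - 2)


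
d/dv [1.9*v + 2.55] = 1.90000000000000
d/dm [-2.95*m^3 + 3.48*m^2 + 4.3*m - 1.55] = -8.85*m^2 + 6.96*m + 4.3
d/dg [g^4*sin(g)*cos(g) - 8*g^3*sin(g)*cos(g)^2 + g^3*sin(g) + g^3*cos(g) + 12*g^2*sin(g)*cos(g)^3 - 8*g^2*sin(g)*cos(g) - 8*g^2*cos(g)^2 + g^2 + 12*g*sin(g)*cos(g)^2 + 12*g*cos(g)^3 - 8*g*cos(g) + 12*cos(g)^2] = g^4*cos(2*g) - g^3*sin(g) + 2*g^3*sin(2*g) - g^3*cos(g) - 6*g^3*cos(3*g) - 3*g^2*sin(g) + 8*g^2*sin(2*g) - 6*g^2*sin(3*g) + 3*g^2*cos(g) + 12*g^2*cos(2*g)^2 - 2*g^2*cos(2*g) - 6*g^2 - 28*g*sin(g) - 2*g*sin(2*g) + 3*g*sin(4*g) + 9*sqrt(2)*g*sin(g + pi/4) + 12*g*cos(g) - 8*g*cos(2*g) - 18*sqrt(2)*g*cos(g + pi/4) + 9*sqrt(2)*g*cos(3*g + pi/4) - 6*g + 12*sin(g) - 12*sin(2*g) - 6*sqrt(2)*sin(g + pi/4) + 3*sqrt(2)*sin(3*g + pi/4) + 4*cos(g) + 3*sqrt(2)*cos(g + pi/4)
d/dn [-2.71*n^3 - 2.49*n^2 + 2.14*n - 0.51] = -8.13*n^2 - 4.98*n + 2.14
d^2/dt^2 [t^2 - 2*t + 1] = 2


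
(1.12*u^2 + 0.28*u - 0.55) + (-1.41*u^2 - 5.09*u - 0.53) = -0.29*u^2 - 4.81*u - 1.08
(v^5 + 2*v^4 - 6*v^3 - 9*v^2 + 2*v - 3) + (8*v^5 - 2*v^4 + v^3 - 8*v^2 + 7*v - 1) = 9*v^5 - 5*v^3 - 17*v^2 + 9*v - 4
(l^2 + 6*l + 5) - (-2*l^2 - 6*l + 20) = 3*l^2 + 12*l - 15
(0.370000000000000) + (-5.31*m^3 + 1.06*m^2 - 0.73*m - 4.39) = -5.31*m^3 + 1.06*m^2 - 0.73*m - 4.02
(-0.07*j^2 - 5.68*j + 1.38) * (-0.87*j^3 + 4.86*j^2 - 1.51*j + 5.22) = 0.0609*j^5 + 4.6014*j^4 - 28.6997*j^3 + 14.9182*j^2 - 31.7334*j + 7.2036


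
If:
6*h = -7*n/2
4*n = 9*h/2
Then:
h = 0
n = 0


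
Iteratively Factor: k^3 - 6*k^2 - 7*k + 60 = (k + 3)*(k^2 - 9*k + 20) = (k - 5)*(k + 3)*(k - 4)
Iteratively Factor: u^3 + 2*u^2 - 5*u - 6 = (u + 1)*(u^2 + u - 6) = (u + 1)*(u + 3)*(u - 2)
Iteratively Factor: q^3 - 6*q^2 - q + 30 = (q + 2)*(q^2 - 8*q + 15) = (q - 3)*(q + 2)*(q - 5)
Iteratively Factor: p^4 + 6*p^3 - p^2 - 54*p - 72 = (p + 3)*(p^3 + 3*p^2 - 10*p - 24) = (p + 2)*(p + 3)*(p^2 + p - 12) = (p + 2)*(p + 3)*(p + 4)*(p - 3)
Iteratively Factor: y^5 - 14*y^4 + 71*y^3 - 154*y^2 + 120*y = (y - 4)*(y^4 - 10*y^3 + 31*y^2 - 30*y) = y*(y - 4)*(y^3 - 10*y^2 + 31*y - 30) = y*(y - 4)*(y - 3)*(y^2 - 7*y + 10) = y*(y - 5)*(y - 4)*(y - 3)*(y - 2)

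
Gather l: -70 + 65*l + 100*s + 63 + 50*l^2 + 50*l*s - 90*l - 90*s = 50*l^2 + l*(50*s - 25) + 10*s - 7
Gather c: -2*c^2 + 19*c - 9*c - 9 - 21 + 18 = -2*c^2 + 10*c - 12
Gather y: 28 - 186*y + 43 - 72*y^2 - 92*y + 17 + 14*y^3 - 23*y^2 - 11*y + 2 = 14*y^3 - 95*y^2 - 289*y + 90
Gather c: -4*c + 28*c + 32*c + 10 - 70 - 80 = 56*c - 140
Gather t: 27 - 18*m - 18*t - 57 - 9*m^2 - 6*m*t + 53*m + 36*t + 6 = -9*m^2 + 35*m + t*(18 - 6*m) - 24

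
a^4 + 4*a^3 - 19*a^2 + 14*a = a*(a - 2)*(a - 1)*(a + 7)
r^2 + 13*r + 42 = (r + 6)*(r + 7)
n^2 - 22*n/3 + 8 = (n - 6)*(n - 4/3)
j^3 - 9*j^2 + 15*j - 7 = (j - 7)*(j - 1)^2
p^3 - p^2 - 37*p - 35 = (p - 7)*(p + 1)*(p + 5)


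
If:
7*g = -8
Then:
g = -8/7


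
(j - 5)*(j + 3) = j^2 - 2*j - 15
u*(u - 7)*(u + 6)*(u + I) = u^4 - u^3 + I*u^3 - 42*u^2 - I*u^2 - 42*I*u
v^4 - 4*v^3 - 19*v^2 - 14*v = v*(v - 7)*(v + 1)*(v + 2)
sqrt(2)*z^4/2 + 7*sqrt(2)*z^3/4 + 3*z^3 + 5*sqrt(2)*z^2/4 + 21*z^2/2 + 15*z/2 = z*(z + 5/2)*(z + 3*sqrt(2))*(sqrt(2)*z/2 + sqrt(2)/2)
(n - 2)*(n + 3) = n^2 + n - 6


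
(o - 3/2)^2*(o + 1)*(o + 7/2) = o^4 + 3*o^3/2 - 31*o^2/4 - 3*o/8 + 63/8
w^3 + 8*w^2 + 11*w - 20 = (w - 1)*(w + 4)*(w + 5)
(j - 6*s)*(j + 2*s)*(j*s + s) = j^3*s - 4*j^2*s^2 + j^2*s - 12*j*s^3 - 4*j*s^2 - 12*s^3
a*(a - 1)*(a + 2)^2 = a^4 + 3*a^3 - 4*a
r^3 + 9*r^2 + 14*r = r*(r + 2)*(r + 7)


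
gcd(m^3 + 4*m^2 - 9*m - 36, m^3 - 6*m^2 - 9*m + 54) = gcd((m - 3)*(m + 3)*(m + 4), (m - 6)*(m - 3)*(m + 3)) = m^2 - 9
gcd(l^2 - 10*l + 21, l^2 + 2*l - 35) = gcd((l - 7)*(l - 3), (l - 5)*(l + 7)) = 1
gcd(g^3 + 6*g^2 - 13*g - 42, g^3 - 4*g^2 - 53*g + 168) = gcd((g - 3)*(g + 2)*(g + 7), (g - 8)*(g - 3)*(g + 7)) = g^2 + 4*g - 21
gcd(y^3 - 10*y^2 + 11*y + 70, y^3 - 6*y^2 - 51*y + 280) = y - 5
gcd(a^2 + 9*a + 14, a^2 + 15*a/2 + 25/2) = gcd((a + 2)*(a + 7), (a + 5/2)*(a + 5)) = 1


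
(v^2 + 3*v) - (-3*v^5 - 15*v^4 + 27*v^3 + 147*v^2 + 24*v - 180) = 3*v^5 + 15*v^4 - 27*v^3 - 146*v^2 - 21*v + 180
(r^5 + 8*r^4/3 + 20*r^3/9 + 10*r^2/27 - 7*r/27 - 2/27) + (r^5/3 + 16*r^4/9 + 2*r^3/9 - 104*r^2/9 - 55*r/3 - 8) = 4*r^5/3 + 40*r^4/9 + 22*r^3/9 - 302*r^2/27 - 502*r/27 - 218/27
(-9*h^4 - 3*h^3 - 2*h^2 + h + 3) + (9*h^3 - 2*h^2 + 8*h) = -9*h^4 + 6*h^3 - 4*h^2 + 9*h + 3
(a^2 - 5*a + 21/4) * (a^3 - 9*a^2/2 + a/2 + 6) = a^5 - 19*a^4/2 + 113*a^3/4 - 161*a^2/8 - 219*a/8 + 63/2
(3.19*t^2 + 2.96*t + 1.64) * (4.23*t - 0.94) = 13.4937*t^3 + 9.5222*t^2 + 4.1548*t - 1.5416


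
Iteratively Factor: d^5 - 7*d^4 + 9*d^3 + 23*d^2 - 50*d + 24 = (d + 2)*(d^4 - 9*d^3 + 27*d^2 - 31*d + 12) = (d - 3)*(d + 2)*(d^3 - 6*d^2 + 9*d - 4) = (d - 3)*(d - 1)*(d + 2)*(d^2 - 5*d + 4) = (d - 3)*(d - 1)^2*(d + 2)*(d - 4)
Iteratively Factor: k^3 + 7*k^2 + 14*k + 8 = (k + 1)*(k^2 + 6*k + 8) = (k + 1)*(k + 4)*(k + 2)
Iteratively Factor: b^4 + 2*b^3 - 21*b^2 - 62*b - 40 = (b - 5)*(b^3 + 7*b^2 + 14*b + 8) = (b - 5)*(b + 1)*(b^2 + 6*b + 8) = (b - 5)*(b + 1)*(b + 4)*(b + 2)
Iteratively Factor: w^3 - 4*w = (w - 2)*(w^2 + 2*w) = (w - 2)*(w + 2)*(w)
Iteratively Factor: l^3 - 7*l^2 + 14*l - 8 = (l - 4)*(l^2 - 3*l + 2) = (l - 4)*(l - 2)*(l - 1)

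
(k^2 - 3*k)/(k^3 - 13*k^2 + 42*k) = (k - 3)/(k^2 - 13*k + 42)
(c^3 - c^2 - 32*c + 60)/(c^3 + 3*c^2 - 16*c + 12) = (c - 5)/(c - 1)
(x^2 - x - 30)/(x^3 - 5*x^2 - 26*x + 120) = 1/(x - 4)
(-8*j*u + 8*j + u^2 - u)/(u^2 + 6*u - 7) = (-8*j + u)/(u + 7)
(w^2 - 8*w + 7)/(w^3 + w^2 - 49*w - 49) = (w - 1)/(w^2 + 8*w + 7)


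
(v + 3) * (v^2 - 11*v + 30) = v^3 - 8*v^2 - 3*v + 90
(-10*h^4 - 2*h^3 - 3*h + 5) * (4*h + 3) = -40*h^5 - 38*h^4 - 6*h^3 - 12*h^2 + 11*h + 15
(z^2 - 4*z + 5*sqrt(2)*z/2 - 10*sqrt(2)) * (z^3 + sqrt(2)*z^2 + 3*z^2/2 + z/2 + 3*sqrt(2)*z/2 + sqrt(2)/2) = z^5 - 5*z^4/2 + 7*sqrt(2)*z^4/2 - 35*sqrt(2)*z^3/4 - z^3/2 - 77*sqrt(2)*z^2/4 - 29*z^2/2 - 55*z/2 - 7*sqrt(2)*z - 10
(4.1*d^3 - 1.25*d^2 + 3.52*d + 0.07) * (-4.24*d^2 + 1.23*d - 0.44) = -17.384*d^5 + 10.343*d^4 - 18.2663*d^3 + 4.5828*d^2 - 1.4627*d - 0.0308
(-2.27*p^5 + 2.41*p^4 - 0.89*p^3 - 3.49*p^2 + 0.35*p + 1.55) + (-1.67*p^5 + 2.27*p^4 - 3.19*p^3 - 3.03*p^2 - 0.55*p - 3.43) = -3.94*p^5 + 4.68*p^4 - 4.08*p^3 - 6.52*p^2 - 0.2*p - 1.88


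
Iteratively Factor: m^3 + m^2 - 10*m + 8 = (m - 2)*(m^2 + 3*m - 4) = (m - 2)*(m - 1)*(m + 4)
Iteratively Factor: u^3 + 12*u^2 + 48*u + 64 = (u + 4)*(u^2 + 8*u + 16) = (u + 4)^2*(u + 4)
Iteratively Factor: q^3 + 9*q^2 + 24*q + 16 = (q + 4)*(q^2 + 5*q + 4) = (q + 4)^2*(q + 1)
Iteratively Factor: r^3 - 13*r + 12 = (r - 1)*(r^2 + r - 12) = (r - 1)*(r + 4)*(r - 3)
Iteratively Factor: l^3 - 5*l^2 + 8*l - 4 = (l - 1)*(l^2 - 4*l + 4) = (l - 2)*(l - 1)*(l - 2)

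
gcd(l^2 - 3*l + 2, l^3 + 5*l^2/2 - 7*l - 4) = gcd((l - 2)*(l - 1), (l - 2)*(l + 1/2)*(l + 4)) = l - 2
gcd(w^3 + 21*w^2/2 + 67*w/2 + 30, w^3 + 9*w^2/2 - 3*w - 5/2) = w + 5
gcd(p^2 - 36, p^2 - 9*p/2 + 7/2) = 1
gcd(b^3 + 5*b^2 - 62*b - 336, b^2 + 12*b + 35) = b + 7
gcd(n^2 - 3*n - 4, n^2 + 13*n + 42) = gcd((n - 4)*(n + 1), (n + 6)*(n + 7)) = 1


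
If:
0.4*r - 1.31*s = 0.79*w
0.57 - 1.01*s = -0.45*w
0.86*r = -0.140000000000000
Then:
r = -0.16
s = 0.30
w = -0.59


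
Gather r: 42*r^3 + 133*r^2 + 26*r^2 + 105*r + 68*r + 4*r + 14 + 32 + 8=42*r^3 + 159*r^2 + 177*r + 54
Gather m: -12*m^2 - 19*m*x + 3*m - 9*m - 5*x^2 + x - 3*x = -12*m^2 + m*(-19*x - 6) - 5*x^2 - 2*x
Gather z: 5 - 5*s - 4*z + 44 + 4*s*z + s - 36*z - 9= -4*s + z*(4*s - 40) + 40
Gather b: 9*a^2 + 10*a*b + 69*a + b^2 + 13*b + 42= 9*a^2 + 69*a + b^2 + b*(10*a + 13) + 42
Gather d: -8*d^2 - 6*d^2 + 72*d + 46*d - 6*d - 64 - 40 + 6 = -14*d^2 + 112*d - 98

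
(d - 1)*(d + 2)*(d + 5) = d^3 + 6*d^2 + 3*d - 10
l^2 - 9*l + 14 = (l - 7)*(l - 2)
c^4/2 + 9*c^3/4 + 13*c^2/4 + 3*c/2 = c*(c/2 + 1/2)*(c + 3/2)*(c + 2)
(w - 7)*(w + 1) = w^2 - 6*w - 7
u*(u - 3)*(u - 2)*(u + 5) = u^4 - 19*u^2 + 30*u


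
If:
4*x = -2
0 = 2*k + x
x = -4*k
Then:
No Solution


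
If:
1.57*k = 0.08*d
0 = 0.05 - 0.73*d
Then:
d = 0.07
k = 0.00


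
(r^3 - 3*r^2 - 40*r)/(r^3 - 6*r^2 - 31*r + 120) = r/(r - 3)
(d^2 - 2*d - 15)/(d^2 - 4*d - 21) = (d - 5)/(d - 7)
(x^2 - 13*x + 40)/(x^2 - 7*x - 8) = (x - 5)/(x + 1)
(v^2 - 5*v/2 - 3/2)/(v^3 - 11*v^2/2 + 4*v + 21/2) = (2*v + 1)/(2*v^2 - 5*v - 7)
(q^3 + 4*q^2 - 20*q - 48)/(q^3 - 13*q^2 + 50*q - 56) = (q^2 + 8*q + 12)/(q^2 - 9*q + 14)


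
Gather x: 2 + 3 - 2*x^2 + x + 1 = -2*x^2 + x + 6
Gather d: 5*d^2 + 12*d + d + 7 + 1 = 5*d^2 + 13*d + 8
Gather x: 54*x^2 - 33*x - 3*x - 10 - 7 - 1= 54*x^2 - 36*x - 18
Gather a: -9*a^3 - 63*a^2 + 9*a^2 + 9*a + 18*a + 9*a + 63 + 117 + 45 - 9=-9*a^3 - 54*a^2 + 36*a + 216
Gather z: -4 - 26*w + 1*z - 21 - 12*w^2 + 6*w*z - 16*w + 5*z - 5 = -12*w^2 - 42*w + z*(6*w + 6) - 30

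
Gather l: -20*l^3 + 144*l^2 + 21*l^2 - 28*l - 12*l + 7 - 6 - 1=-20*l^3 + 165*l^2 - 40*l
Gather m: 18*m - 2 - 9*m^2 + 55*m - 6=-9*m^2 + 73*m - 8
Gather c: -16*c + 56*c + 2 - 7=40*c - 5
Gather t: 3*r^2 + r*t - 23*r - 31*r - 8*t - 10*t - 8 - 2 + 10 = 3*r^2 - 54*r + t*(r - 18)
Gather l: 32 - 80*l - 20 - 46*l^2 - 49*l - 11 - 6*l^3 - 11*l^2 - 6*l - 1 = -6*l^3 - 57*l^2 - 135*l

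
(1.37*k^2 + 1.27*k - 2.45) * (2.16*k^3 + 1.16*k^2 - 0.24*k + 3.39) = 2.9592*k^5 + 4.3324*k^4 - 4.1476*k^3 + 1.4975*k^2 + 4.8933*k - 8.3055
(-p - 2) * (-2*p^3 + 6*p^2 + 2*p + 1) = 2*p^4 - 2*p^3 - 14*p^2 - 5*p - 2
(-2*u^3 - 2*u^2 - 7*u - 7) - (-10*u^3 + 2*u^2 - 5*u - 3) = 8*u^3 - 4*u^2 - 2*u - 4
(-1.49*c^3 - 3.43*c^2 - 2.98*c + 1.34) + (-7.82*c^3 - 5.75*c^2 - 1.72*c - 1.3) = -9.31*c^3 - 9.18*c^2 - 4.7*c + 0.04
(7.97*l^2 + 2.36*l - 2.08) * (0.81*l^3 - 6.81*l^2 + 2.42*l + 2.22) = 6.4557*l^5 - 52.3641*l^4 + 1.531*l^3 + 37.5694*l^2 + 0.2056*l - 4.6176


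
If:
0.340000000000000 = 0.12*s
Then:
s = 2.83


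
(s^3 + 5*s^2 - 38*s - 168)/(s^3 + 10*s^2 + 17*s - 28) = (s - 6)/(s - 1)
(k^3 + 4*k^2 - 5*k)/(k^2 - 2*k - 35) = k*(k - 1)/(k - 7)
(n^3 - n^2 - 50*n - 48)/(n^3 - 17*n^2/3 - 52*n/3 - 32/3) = 3*(n + 6)/(3*n + 4)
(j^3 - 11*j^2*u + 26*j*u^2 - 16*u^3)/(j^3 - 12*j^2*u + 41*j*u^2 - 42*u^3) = (j^2 - 9*j*u + 8*u^2)/(j^2 - 10*j*u + 21*u^2)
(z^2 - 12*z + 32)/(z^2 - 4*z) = (z - 8)/z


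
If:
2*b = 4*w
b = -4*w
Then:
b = 0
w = 0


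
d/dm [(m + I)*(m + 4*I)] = 2*m + 5*I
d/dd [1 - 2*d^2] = -4*d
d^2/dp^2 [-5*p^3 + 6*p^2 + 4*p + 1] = 12 - 30*p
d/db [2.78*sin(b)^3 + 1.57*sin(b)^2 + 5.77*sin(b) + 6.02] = (8.34*sin(b)^2 + 3.14*sin(b) + 5.77)*cos(b)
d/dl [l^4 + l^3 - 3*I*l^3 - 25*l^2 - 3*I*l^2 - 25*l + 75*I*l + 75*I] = 4*l^3 + l^2*(3 - 9*I) + l*(-50 - 6*I) - 25 + 75*I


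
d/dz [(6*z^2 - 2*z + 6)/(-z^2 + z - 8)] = 2*(2*z^2 - 42*z + 5)/(z^4 - 2*z^3 + 17*z^2 - 16*z + 64)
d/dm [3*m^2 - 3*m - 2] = 6*m - 3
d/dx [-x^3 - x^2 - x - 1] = -3*x^2 - 2*x - 1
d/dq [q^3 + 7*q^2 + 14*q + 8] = 3*q^2 + 14*q + 14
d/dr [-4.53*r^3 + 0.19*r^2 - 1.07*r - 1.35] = -13.59*r^2 + 0.38*r - 1.07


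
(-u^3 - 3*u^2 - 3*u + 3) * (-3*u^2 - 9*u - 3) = 3*u^5 + 18*u^4 + 39*u^3 + 27*u^2 - 18*u - 9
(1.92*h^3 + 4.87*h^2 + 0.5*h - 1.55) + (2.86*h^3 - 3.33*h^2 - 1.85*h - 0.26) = 4.78*h^3 + 1.54*h^2 - 1.35*h - 1.81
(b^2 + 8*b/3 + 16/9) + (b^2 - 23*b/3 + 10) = 2*b^2 - 5*b + 106/9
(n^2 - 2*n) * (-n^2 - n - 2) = -n^4 + n^3 + 4*n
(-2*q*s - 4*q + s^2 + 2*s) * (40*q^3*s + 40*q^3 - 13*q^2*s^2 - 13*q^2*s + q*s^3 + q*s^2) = -80*q^4*s^2 - 240*q^4*s - 160*q^4 + 66*q^3*s^3 + 198*q^3*s^2 + 132*q^3*s - 15*q^2*s^4 - 45*q^2*s^3 - 30*q^2*s^2 + q*s^5 + 3*q*s^4 + 2*q*s^3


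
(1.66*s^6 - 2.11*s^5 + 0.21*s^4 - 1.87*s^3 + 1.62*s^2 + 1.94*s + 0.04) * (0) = 0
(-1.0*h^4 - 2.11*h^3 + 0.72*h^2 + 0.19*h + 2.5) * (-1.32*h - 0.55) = 1.32*h^5 + 3.3352*h^4 + 0.2101*h^3 - 0.6468*h^2 - 3.4045*h - 1.375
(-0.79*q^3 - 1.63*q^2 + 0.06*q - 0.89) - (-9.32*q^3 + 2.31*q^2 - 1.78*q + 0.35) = 8.53*q^3 - 3.94*q^2 + 1.84*q - 1.24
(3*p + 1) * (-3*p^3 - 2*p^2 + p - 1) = -9*p^4 - 9*p^3 + p^2 - 2*p - 1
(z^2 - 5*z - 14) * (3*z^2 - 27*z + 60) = 3*z^4 - 42*z^3 + 153*z^2 + 78*z - 840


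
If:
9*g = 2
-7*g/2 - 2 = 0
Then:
No Solution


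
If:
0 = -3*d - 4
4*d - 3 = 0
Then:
No Solution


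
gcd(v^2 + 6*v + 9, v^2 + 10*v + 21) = v + 3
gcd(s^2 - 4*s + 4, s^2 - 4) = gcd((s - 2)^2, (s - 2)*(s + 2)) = s - 2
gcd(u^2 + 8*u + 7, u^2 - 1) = u + 1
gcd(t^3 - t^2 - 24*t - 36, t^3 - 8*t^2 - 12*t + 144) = t - 6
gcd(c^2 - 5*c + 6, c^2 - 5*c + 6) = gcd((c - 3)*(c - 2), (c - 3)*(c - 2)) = c^2 - 5*c + 6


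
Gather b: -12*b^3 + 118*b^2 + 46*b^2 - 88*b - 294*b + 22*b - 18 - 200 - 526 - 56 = -12*b^3 + 164*b^2 - 360*b - 800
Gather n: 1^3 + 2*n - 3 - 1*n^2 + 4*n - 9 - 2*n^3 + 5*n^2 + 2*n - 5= -2*n^3 + 4*n^2 + 8*n - 16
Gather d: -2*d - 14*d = -16*d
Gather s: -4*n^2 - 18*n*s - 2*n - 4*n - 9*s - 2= -4*n^2 - 6*n + s*(-18*n - 9) - 2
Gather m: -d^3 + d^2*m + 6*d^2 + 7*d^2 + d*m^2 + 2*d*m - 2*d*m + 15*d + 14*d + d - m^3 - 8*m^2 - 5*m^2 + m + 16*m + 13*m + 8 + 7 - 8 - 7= -d^3 + 13*d^2 + 30*d - m^3 + m^2*(d - 13) + m*(d^2 + 30)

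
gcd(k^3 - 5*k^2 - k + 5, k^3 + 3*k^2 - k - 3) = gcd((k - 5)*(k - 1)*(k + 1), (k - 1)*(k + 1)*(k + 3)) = k^2 - 1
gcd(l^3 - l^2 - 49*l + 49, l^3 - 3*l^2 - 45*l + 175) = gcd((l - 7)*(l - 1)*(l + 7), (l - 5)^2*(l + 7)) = l + 7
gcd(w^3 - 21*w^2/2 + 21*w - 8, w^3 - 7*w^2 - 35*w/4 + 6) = w^2 - 17*w/2 + 4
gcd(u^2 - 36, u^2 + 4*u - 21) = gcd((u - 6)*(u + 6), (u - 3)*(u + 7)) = 1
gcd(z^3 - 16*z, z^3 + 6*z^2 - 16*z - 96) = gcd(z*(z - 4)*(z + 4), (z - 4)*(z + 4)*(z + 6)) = z^2 - 16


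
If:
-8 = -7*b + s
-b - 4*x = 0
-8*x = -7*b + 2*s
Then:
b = 16/5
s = 72/5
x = -4/5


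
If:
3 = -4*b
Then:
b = -3/4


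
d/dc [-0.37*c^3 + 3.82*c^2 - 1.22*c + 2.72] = -1.11*c^2 + 7.64*c - 1.22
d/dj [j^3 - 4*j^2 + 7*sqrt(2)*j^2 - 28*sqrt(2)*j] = 3*j^2 - 8*j + 14*sqrt(2)*j - 28*sqrt(2)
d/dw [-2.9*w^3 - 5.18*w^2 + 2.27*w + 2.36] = -8.7*w^2 - 10.36*w + 2.27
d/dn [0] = 0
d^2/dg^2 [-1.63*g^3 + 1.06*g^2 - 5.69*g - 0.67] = 2.12 - 9.78*g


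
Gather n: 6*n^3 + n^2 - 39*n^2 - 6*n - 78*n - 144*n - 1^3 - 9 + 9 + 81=6*n^3 - 38*n^2 - 228*n + 80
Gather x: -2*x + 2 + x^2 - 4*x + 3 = x^2 - 6*x + 5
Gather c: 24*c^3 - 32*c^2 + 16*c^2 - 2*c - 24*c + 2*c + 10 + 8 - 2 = 24*c^3 - 16*c^2 - 24*c + 16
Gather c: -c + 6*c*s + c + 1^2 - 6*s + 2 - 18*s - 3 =6*c*s - 24*s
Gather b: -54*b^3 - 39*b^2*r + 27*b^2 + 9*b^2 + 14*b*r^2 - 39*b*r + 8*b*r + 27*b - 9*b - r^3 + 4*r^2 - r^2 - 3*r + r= -54*b^3 + b^2*(36 - 39*r) + b*(14*r^2 - 31*r + 18) - r^3 + 3*r^2 - 2*r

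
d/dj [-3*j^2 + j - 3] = 1 - 6*j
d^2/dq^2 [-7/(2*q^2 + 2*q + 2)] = 7*(q^2 + q - (2*q + 1)^2 + 1)/(q^2 + q + 1)^3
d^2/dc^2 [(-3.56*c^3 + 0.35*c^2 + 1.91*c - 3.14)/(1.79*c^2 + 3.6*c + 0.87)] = (-1.4210854715202e-14*c^5 + 2.8421709430404e-14*c^4 - 73.4583620000001*c^3 - 130.535094*c^2 - 155.419002*c - 83.043366)/(5.735339*c^6 + 34.60428*c^5 + 77.957901*c^4 + 80.29368*c^3 + 37.890153*c^2 + 8.17452*c + 0.658503)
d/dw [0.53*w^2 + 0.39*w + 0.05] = 1.06*w + 0.39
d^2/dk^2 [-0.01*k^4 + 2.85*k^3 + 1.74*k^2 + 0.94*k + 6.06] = -0.12*k^2 + 17.1*k + 3.48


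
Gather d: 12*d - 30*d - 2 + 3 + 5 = 6 - 18*d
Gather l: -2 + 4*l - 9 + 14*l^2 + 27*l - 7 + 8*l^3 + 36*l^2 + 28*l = 8*l^3 + 50*l^2 + 59*l - 18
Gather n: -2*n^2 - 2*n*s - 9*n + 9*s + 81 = -2*n^2 + n*(-2*s - 9) + 9*s + 81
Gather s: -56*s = -56*s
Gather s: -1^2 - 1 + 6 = 4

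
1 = 1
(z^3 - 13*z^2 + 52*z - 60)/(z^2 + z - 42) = (z^2 - 7*z + 10)/(z + 7)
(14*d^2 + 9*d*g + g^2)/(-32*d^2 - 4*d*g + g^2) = (-14*d^2 - 9*d*g - g^2)/(32*d^2 + 4*d*g - g^2)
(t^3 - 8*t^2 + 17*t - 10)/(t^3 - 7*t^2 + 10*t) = (t - 1)/t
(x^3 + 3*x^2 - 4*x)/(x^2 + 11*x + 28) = x*(x - 1)/(x + 7)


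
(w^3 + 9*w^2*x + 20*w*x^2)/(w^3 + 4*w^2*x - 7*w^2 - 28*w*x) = (w + 5*x)/(w - 7)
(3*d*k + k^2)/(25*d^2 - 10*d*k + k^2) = k*(3*d + k)/(25*d^2 - 10*d*k + k^2)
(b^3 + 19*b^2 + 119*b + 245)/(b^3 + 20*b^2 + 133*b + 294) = (b + 5)/(b + 6)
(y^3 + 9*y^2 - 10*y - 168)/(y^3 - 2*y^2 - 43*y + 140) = (y + 6)/(y - 5)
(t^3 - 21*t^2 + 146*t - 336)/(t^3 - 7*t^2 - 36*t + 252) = (t - 8)/(t + 6)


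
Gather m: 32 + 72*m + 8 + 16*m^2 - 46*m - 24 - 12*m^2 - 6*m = 4*m^2 + 20*m + 16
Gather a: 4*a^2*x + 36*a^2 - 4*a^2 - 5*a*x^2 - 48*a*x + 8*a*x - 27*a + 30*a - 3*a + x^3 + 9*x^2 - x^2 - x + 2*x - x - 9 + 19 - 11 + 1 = a^2*(4*x + 32) + a*(-5*x^2 - 40*x) + x^3 + 8*x^2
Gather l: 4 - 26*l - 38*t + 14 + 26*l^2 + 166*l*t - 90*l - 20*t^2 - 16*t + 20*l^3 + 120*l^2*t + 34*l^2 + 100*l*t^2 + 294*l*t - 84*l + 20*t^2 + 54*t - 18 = 20*l^3 + l^2*(120*t + 60) + l*(100*t^2 + 460*t - 200)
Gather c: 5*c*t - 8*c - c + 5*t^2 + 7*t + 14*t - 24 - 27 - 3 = c*(5*t - 9) + 5*t^2 + 21*t - 54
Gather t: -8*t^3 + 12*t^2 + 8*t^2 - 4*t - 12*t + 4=-8*t^3 + 20*t^2 - 16*t + 4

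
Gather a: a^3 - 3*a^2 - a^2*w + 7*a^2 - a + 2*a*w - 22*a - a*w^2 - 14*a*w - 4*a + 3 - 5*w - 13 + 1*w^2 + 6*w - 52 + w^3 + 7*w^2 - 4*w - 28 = a^3 + a^2*(4 - w) + a*(-w^2 - 12*w - 27) + w^3 + 8*w^2 - 3*w - 90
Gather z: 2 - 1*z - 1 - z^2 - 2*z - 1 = -z^2 - 3*z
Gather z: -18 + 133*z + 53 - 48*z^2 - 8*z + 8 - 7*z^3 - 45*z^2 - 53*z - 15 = -7*z^3 - 93*z^2 + 72*z + 28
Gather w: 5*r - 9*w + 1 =5*r - 9*w + 1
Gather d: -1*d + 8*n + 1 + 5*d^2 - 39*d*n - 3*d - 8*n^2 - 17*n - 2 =5*d^2 + d*(-39*n - 4) - 8*n^2 - 9*n - 1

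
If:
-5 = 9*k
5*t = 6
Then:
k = -5/9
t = 6/5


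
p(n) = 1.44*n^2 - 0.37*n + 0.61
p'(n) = 2.88*n - 0.37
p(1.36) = 2.77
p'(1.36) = 3.55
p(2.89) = 11.57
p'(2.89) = 7.95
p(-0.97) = 2.32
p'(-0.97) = -3.16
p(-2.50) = 10.54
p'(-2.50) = -7.57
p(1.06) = 1.84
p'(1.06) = 2.68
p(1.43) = 3.03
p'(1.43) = 3.75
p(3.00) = 12.46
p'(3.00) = 8.27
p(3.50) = 16.96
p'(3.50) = 9.71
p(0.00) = 0.61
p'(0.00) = -0.37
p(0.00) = 0.61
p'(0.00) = -0.37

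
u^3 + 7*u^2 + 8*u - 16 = (u - 1)*(u + 4)^2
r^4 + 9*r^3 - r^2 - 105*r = r*(r - 3)*(r + 5)*(r + 7)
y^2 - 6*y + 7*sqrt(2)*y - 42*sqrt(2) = (y - 6)*(y + 7*sqrt(2))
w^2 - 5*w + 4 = (w - 4)*(w - 1)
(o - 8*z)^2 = o^2 - 16*o*z + 64*z^2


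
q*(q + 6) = q^2 + 6*q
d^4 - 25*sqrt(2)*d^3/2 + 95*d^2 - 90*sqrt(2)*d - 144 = (d - 6*sqrt(2))*(d - 4*sqrt(2))*(d - 3*sqrt(2))*(d + sqrt(2)/2)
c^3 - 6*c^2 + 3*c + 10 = (c - 5)*(c - 2)*(c + 1)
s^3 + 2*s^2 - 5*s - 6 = (s - 2)*(s + 1)*(s + 3)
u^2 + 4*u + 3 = (u + 1)*(u + 3)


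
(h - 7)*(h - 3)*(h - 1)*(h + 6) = h^4 - 5*h^3 - 35*h^2 + 165*h - 126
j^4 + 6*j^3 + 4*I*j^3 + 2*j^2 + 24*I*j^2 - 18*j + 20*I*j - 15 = (j + 1)*(j + 5)*(j + I)*(j + 3*I)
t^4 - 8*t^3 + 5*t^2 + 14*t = t*(t - 7)*(t - 2)*(t + 1)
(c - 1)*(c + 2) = c^2 + c - 2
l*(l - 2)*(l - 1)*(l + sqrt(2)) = l^4 - 3*l^3 + sqrt(2)*l^3 - 3*sqrt(2)*l^2 + 2*l^2 + 2*sqrt(2)*l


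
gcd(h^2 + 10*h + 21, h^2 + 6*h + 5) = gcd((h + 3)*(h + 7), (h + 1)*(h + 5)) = 1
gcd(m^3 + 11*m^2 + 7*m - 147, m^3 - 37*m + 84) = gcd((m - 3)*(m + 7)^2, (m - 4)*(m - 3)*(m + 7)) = m^2 + 4*m - 21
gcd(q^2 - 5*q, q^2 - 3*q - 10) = q - 5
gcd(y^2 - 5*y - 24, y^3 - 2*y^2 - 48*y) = y - 8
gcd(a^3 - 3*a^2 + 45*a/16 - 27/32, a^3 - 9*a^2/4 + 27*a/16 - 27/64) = a^2 - 3*a/2 + 9/16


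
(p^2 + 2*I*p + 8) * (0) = 0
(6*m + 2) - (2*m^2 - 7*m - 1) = -2*m^2 + 13*m + 3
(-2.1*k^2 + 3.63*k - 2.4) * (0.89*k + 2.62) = -1.869*k^3 - 2.2713*k^2 + 7.3746*k - 6.288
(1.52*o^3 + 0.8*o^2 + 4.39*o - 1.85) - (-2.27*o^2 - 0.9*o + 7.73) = 1.52*o^3 + 3.07*o^2 + 5.29*o - 9.58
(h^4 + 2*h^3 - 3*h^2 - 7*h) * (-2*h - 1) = -2*h^5 - 5*h^4 + 4*h^3 + 17*h^2 + 7*h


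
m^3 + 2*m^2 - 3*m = m*(m - 1)*(m + 3)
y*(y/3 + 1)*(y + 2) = y^3/3 + 5*y^2/3 + 2*y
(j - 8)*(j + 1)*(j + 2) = j^3 - 5*j^2 - 22*j - 16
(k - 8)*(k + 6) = k^2 - 2*k - 48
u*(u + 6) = u^2 + 6*u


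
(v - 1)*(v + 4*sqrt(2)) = v^2 - v + 4*sqrt(2)*v - 4*sqrt(2)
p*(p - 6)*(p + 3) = p^3 - 3*p^2 - 18*p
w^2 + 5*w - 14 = (w - 2)*(w + 7)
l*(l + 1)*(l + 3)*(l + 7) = l^4 + 11*l^3 + 31*l^2 + 21*l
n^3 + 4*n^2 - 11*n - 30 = (n - 3)*(n + 2)*(n + 5)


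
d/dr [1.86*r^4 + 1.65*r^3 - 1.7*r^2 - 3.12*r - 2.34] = 7.44*r^3 + 4.95*r^2 - 3.4*r - 3.12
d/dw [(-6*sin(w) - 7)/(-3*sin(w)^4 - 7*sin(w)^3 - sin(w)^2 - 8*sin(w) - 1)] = -(54*sin(w)^4 + 168*sin(w)^3 + 153*sin(w)^2 + 14*sin(w) + 50)*cos(w)/(3*sin(w)^4 + 7*sin(w)^3 + sin(w)^2 + 8*sin(w) + 1)^2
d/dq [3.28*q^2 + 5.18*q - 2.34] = 6.56*q + 5.18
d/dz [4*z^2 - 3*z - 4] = 8*z - 3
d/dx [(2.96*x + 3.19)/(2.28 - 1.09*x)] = (11.146231*x - 23.315052)/(1.09*x - 2.28)^3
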